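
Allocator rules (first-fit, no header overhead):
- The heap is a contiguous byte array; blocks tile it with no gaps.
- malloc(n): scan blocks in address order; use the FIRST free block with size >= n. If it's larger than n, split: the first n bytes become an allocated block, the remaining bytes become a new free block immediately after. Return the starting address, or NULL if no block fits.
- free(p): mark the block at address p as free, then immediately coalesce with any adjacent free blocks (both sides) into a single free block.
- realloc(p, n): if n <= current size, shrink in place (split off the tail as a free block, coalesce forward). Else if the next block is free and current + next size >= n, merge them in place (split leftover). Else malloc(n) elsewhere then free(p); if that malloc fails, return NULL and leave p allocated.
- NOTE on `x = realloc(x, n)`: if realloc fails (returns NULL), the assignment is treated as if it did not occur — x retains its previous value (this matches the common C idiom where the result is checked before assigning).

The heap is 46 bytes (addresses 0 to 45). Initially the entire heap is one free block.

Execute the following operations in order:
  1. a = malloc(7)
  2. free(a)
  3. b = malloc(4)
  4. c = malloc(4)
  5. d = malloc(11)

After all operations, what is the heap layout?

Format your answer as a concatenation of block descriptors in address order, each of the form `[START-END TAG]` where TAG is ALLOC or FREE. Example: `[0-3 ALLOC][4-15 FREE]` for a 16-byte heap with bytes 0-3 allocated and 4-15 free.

Answer: [0-3 ALLOC][4-7 ALLOC][8-18 ALLOC][19-45 FREE]

Derivation:
Op 1: a = malloc(7) -> a = 0; heap: [0-6 ALLOC][7-45 FREE]
Op 2: free(a) -> (freed a); heap: [0-45 FREE]
Op 3: b = malloc(4) -> b = 0; heap: [0-3 ALLOC][4-45 FREE]
Op 4: c = malloc(4) -> c = 4; heap: [0-3 ALLOC][4-7 ALLOC][8-45 FREE]
Op 5: d = malloc(11) -> d = 8; heap: [0-3 ALLOC][4-7 ALLOC][8-18 ALLOC][19-45 FREE]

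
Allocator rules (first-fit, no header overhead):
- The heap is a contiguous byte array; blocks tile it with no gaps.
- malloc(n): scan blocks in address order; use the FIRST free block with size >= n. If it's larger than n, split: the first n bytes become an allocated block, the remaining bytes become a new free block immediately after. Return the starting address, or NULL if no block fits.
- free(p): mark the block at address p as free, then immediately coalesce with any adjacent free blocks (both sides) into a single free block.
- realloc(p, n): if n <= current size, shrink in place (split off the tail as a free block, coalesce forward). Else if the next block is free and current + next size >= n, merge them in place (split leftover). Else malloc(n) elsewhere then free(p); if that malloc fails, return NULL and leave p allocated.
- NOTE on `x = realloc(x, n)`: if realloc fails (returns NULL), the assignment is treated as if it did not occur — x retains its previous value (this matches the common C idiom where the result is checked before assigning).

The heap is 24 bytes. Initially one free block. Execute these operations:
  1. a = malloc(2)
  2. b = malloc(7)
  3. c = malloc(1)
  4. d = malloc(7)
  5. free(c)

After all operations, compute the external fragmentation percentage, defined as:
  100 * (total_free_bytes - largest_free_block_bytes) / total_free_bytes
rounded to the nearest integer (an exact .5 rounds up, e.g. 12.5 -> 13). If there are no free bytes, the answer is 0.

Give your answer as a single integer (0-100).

Answer: 13

Derivation:
Op 1: a = malloc(2) -> a = 0; heap: [0-1 ALLOC][2-23 FREE]
Op 2: b = malloc(7) -> b = 2; heap: [0-1 ALLOC][2-8 ALLOC][9-23 FREE]
Op 3: c = malloc(1) -> c = 9; heap: [0-1 ALLOC][2-8 ALLOC][9-9 ALLOC][10-23 FREE]
Op 4: d = malloc(7) -> d = 10; heap: [0-1 ALLOC][2-8 ALLOC][9-9 ALLOC][10-16 ALLOC][17-23 FREE]
Op 5: free(c) -> (freed c); heap: [0-1 ALLOC][2-8 ALLOC][9-9 FREE][10-16 ALLOC][17-23 FREE]
Free blocks: [1 7] total_free=8 largest=7 -> 100*(8-7)/8 = 100/8 = 12.5 -> rounds to 13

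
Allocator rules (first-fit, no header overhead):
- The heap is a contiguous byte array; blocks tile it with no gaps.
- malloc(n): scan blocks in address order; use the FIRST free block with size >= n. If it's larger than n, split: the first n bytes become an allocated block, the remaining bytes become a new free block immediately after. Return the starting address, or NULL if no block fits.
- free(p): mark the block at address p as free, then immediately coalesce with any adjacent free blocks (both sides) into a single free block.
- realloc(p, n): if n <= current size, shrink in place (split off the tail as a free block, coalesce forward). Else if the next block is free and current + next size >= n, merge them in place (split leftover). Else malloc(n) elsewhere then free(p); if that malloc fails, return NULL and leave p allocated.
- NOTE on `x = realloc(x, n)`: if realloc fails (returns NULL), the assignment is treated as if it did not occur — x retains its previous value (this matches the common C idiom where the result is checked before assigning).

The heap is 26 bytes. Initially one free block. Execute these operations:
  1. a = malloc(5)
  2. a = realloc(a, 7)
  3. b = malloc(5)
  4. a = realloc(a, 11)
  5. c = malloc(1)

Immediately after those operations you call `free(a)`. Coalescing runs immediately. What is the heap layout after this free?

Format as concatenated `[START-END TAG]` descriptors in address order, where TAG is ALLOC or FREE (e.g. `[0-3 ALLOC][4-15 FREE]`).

Answer: [0-0 ALLOC][1-6 FREE][7-11 ALLOC][12-25 FREE]

Derivation:
Op 1: a = malloc(5) -> a = 0; heap: [0-4 ALLOC][5-25 FREE]
Op 2: a = realloc(a, 7) -> a = 0; heap: [0-6 ALLOC][7-25 FREE]
Op 3: b = malloc(5) -> b = 7; heap: [0-6 ALLOC][7-11 ALLOC][12-25 FREE]
Op 4: a = realloc(a, 11) -> a = 12; heap: [0-6 FREE][7-11 ALLOC][12-22 ALLOC][23-25 FREE]
Op 5: c = malloc(1) -> c = 0; heap: [0-0 ALLOC][1-6 FREE][7-11 ALLOC][12-22 ALLOC][23-25 FREE]
free(a): a = 12 -> block [12-22 ALLOC]; mark free, coalesce with adjacent free neighbors -> [0-0 ALLOC][1-6 FREE][7-11 ALLOC][12-25 FREE]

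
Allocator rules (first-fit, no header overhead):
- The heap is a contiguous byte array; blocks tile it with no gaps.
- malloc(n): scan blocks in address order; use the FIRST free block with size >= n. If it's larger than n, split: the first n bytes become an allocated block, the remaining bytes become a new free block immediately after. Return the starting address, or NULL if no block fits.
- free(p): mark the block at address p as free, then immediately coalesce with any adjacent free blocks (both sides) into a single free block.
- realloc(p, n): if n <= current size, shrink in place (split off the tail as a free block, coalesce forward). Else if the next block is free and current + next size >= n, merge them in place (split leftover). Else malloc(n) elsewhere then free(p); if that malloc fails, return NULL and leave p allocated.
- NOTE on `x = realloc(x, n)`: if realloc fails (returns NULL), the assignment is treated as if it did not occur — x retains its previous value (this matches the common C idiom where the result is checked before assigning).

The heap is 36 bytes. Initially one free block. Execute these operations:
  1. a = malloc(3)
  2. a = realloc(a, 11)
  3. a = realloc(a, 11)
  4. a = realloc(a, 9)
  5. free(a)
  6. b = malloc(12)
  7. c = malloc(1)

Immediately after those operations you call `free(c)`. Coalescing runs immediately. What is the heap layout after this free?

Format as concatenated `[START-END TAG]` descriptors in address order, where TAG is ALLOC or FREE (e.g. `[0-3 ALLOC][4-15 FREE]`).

Op 1: a = malloc(3) -> a = 0; heap: [0-2 ALLOC][3-35 FREE]
Op 2: a = realloc(a, 11) -> a = 0; heap: [0-10 ALLOC][11-35 FREE]
Op 3: a = realloc(a, 11) -> a = 0; heap: [0-10 ALLOC][11-35 FREE]
Op 4: a = realloc(a, 9) -> a = 0; heap: [0-8 ALLOC][9-35 FREE]
Op 5: free(a) -> (freed a); heap: [0-35 FREE]
Op 6: b = malloc(12) -> b = 0; heap: [0-11 ALLOC][12-35 FREE]
Op 7: c = malloc(1) -> c = 12; heap: [0-11 ALLOC][12-12 ALLOC][13-35 FREE]
free(c): c = 12 -> block [12-12 ALLOC]; mark free, coalesce with adjacent free neighbors -> [0-11 ALLOC][12-35 FREE]

Answer: [0-11 ALLOC][12-35 FREE]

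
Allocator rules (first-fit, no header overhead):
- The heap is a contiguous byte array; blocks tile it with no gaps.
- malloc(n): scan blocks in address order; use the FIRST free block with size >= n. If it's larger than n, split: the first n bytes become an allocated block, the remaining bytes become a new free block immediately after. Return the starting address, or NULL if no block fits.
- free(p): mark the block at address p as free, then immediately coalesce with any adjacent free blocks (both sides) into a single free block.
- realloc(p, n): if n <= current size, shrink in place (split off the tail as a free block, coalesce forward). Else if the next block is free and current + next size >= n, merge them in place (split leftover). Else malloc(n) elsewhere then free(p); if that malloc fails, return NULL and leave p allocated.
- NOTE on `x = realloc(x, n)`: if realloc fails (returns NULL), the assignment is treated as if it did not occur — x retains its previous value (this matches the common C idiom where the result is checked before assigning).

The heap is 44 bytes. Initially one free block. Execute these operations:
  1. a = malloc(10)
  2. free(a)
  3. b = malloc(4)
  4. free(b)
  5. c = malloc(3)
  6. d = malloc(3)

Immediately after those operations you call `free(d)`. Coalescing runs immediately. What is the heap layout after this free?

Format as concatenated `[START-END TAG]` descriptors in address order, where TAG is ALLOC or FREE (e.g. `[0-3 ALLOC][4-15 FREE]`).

Op 1: a = malloc(10) -> a = 0; heap: [0-9 ALLOC][10-43 FREE]
Op 2: free(a) -> (freed a); heap: [0-43 FREE]
Op 3: b = malloc(4) -> b = 0; heap: [0-3 ALLOC][4-43 FREE]
Op 4: free(b) -> (freed b); heap: [0-43 FREE]
Op 5: c = malloc(3) -> c = 0; heap: [0-2 ALLOC][3-43 FREE]
Op 6: d = malloc(3) -> d = 3; heap: [0-2 ALLOC][3-5 ALLOC][6-43 FREE]
free(d): d = 3 -> block [3-5 ALLOC]; mark free, coalesce with adjacent free neighbors -> [0-2 ALLOC][3-43 FREE]

Answer: [0-2 ALLOC][3-43 FREE]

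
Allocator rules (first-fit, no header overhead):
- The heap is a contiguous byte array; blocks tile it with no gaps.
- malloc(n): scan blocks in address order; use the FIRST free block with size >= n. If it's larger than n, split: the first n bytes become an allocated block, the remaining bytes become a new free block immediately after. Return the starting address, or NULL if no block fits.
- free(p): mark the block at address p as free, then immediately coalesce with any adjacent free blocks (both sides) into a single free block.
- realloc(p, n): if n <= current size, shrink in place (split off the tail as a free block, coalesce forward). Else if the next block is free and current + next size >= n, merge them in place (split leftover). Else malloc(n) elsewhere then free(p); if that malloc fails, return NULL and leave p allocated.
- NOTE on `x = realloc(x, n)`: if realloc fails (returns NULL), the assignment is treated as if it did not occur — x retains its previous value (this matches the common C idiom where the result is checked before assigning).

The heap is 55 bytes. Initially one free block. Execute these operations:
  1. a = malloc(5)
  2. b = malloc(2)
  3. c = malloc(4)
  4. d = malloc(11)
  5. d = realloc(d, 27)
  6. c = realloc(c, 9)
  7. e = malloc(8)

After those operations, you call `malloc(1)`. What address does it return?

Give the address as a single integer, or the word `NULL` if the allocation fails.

Op 1: a = malloc(5) -> a = 0; heap: [0-4 ALLOC][5-54 FREE]
Op 2: b = malloc(2) -> b = 5; heap: [0-4 ALLOC][5-6 ALLOC][7-54 FREE]
Op 3: c = malloc(4) -> c = 7; heap: [0-4 ALLOC][5-6 ALLOC][7-10 ALLOC][11-54 FREE]
Op 4: d = malloc(11) -> d = 11; heap: [0-4 ALLOC][5-6 ALLOC][7-10 ALLOC][11-21 ALLOC][22-54 FREE]
Op 5: d = realloc(d, 27) -> d = 11; heap: [0-4 ALLOC][5-6 ALLOC][7-10 ALLOC][11-37 ALLOC][38-54 FREE]
Op 6: c = realloc(c, 9) -> c = 38; heap: [0-4 ALLOC][5-6 ALLOC][7-10 FREE][11-37 ALLOC][38-46 ALLOC][47-54 FREE]
Op 7: e = malloc(8) -> e = 47; heap: [0-4 ALLOC][5-6 ALLOC][7-10 FREE][11-37 ALLOC][38-46 ALLOC][47-54 ALLOC]
malloc(1): first-fit scan over [0-4 ALLOC][5-6 ALLOC][7-10 FREE][11-37 ALLOC][38-46 ALLOC][47-54 ALLOC] -> 7

Answer: 7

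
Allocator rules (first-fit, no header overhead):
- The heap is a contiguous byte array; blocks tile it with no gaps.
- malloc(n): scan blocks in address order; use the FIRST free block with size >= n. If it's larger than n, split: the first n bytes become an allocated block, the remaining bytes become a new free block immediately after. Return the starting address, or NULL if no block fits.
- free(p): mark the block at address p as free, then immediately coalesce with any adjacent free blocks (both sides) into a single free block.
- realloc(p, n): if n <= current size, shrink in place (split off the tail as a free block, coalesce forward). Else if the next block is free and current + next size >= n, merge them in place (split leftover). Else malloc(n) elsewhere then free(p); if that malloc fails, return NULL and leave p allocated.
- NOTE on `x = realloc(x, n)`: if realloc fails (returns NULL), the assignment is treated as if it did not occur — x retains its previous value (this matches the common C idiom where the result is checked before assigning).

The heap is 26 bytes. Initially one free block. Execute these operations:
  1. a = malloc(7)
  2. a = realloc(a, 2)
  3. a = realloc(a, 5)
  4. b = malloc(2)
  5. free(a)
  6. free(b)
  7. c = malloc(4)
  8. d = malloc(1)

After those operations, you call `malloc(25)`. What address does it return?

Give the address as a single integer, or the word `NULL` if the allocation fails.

Op 1: a = malloc(7) -> a = 0; heap: [0-6 ALLOC][7-25 FREE]
Op 2: a = realloc(a, 2) -> a = 0; heap: [0-1 ALLOC][2-25 FREE]
Op 3: a = realloc(a, 5) -> a = 0; heap: [0-4 ALLOC][5-25 FREE]
Op 4: b = malloc(2) -> b = 5; heap: [0-4 ALLOC][5-6 ALLOC][7-25 FREE]
Op 5: free(a) -> (freed a); heap: [0-4 FREE][5-6 ALLOC][7-25 FREE]
Op 6: free(b) -> (freed b); heap: [0-25 FREE]
Op 7: c = malloc(4) -> c = 0; heap: [0-3 ALLOC][4-25 FREE]
Op 8: d = malloc(1) -> d = 4; heap: [0-3 ALLOC][4-4 ALLOC][5-25 FREE]
malloc(25): first-fit scan over [0-3 ALLOC][4-4 ALLOC][5-25 FREE] -> NULL

Answer: NULL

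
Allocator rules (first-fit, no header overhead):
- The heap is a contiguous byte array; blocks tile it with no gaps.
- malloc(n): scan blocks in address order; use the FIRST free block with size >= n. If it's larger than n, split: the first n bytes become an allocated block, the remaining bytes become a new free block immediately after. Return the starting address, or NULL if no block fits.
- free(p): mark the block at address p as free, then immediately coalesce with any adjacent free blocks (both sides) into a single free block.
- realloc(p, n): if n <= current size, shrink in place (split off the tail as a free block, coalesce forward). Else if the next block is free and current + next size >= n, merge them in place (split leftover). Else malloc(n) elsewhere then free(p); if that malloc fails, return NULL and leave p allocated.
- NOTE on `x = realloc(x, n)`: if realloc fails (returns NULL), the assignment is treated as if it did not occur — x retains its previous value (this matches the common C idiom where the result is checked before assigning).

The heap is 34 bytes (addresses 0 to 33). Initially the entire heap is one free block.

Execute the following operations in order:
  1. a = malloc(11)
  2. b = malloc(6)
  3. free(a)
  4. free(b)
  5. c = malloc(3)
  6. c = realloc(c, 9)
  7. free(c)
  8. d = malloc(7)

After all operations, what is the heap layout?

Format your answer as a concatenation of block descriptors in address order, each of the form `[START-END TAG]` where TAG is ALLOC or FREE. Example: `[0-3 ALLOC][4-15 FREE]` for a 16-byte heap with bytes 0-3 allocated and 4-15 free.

Op 1: a = malloc(11) -> a = 0; heap: [0-10 ALLOC][11-33 FREE]
Op 2: b = malloc(6) -> b = 11; heap: [0-10 ALLOC][11-16 ALLOC][17-33 FREE]
Op 3: free(a) -> (freed a); heap: [0-10 FREE][11-16 ALLOC][17-33 FREE]
Op 4: free(b) -> (freed b); heap: [0-33 FREE]
Op 5: c = malloc(3) -> c = 0; heap: [0-2 ALLOC][3-33 FREE]
Op 6: c = realloc(c, 9) -> c = 0; heap: [0-8 ALLOC][9-33 FREE]
Op 7: free(c) -> (freed c); heap: [0-33 FREE]
Op 8: d = malloc(7) -> d = 0; heap: [0-6 ALLOC][7-33 FREE]

Answer: [0-6 ALLOC][7-33 FREE]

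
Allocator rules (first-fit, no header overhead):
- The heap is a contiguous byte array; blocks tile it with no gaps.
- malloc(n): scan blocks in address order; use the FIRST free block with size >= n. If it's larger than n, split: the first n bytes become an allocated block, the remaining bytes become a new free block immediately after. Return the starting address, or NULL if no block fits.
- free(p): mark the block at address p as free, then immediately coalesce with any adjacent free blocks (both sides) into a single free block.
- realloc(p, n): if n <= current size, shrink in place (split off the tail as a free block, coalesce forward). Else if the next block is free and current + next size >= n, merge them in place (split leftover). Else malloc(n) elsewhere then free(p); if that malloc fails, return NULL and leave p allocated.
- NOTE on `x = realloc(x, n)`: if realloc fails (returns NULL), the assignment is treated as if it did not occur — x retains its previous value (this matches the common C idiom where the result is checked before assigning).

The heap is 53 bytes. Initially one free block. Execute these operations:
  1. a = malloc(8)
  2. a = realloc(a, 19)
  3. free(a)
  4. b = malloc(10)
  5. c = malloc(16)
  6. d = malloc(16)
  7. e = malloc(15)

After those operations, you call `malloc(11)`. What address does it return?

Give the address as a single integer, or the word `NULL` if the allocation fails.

Op 1: a = malloc(8) -> a = 0; heap: [0-7 ALLOC][8-52 FREE]
Op 2: a = realloc(a, 19) -> a = 0; heap: [0-18 ALLOC][19-52 FREE]
Op 3: free(a) -> (freed a); heap: [0-52 FREE]
Op 4: b = malloc(10) -> b = 0; heap: [0-9 ALLOC][10-52 FREE]
Op 5: c = malloc(16) -> c = 10; heap: [0-9 ALLOC][10-25 ALLOC][26-52 FREE]
Op 6: d = malloc(16) -> d = 26; heap: [0-9 ALLOC][10-25 ALLOC][26-41 ALLOC][42-52 FREE]
Op 7: e = malloc(15) -> e = NULL; heap: [0-9 ALLOC][10-25 ALLOC][26-41 ALLOC][42-52 FREE]
malloc(11): first-fit scan over [0-9 ALLOC][10-25 ALLOC][26-41 ALLOC][42-52 FREE] -> 42

Answer: 42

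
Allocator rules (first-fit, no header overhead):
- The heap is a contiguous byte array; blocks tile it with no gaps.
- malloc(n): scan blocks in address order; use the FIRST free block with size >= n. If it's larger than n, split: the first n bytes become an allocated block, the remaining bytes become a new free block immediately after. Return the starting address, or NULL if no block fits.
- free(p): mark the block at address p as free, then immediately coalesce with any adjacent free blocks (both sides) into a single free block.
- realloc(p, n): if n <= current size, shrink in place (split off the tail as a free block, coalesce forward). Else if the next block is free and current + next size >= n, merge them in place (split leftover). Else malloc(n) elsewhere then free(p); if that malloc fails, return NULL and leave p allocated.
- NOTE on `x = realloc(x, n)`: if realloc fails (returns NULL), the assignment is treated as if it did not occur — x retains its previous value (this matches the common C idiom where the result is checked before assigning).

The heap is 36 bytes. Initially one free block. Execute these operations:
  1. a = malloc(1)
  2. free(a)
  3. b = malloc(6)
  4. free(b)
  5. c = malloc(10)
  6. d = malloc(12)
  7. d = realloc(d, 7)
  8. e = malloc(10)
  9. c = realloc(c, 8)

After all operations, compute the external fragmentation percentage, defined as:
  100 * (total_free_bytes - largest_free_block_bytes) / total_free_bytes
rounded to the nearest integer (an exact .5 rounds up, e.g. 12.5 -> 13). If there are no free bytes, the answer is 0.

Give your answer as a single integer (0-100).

Op 1: a = malloc(1) -> a = 0; heap: [0-0 ALLOC][1-35 FREE]
Op 2: free(a) -> (freed a); heap: [0-35 FREE]
Op 3: b = malloc(6) -> b = 0; heap: [0-5 ALLOC][6-35 FREE]
Op 4: free(b) -> (freed b); heap: [0-35 FREE]
Op 5: c = malloc(10) -> c = 0; heap: [0-9 ALLOC][10-35 FREE]
Op 6: d = malloc(12) -> d = 10; heap: [0-9 ALLOC][10-21 ALLOC][22-35 FREE]
Op 7: d = realloc(d, 7) -> d = 10; heap: [0-9 ALLOC][10-16 ALLOC][17-35 FREE]
Op 8: e = malloc(10) -> e = 17; heap: [0-9 ALLOC][10-16 ALLOC][17-26 ALLOC][27-35 FREE]
Op 9: c = realloc(c, 8) -> c = 0; heap: [0-7 ALLOC][8-9 FREE][10-16 ALLOC][17-26 ALLOC][27-35 FREE]
Free blocks: [2 9] total_free=11 largest=9 -> 100*(11-9)/11 = 200/11 ≈ 18.182 -> rounds to 18

Answer: 18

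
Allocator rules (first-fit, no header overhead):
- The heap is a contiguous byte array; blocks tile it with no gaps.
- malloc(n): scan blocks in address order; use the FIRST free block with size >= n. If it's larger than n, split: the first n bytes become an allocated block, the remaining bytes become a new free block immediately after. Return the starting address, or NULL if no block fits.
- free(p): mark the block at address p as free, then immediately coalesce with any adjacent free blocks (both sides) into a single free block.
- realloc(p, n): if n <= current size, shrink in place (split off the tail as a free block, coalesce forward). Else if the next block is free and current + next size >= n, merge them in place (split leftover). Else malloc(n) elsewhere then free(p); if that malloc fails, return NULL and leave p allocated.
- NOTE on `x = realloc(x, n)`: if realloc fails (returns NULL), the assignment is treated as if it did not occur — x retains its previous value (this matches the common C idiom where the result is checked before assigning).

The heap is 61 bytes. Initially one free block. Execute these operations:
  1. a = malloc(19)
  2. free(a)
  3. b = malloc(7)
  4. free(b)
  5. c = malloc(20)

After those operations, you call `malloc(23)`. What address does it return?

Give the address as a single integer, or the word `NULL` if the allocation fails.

Op 1: a = malloc(19) -> a = 0; heap: [0-18 ALLOC][19-60 FREE]
Op 2: free(a) -> (freed a); heap: [0-60 FREE]
Op 3: b = malloc(7) -> b = 0; heap: [0-6 ALLOC][7-60 FREE]
Op 4: free(b) -> (freed b); heap: [0-60 FREE]
Op 5: c = malloc(20) -> c = 0; heap: [0-19 ALLOC][20-60 FREE]
malloc(23): first-fit scan over [0-19 ALLOC][20-60 FREE] -> 20

Answer: 20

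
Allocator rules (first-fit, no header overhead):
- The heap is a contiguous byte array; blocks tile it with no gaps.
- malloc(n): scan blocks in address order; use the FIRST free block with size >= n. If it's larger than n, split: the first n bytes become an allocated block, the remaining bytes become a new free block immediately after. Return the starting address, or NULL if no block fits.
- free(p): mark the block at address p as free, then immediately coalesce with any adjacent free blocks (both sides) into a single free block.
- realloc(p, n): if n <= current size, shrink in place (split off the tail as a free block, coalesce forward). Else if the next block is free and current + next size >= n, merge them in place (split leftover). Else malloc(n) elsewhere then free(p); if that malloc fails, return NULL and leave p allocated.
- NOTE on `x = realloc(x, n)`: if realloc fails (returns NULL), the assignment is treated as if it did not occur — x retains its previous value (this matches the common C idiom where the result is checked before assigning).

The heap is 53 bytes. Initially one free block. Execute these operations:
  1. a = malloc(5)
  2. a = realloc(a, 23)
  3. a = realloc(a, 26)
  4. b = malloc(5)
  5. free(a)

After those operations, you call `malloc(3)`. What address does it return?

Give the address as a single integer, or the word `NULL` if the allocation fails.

Answer: 0

Derivation:
Op 1: a = malloc(5) -> a = 0; heap: [0-4 ALLOC][5-52 FREE]
Op 2: a = realloc(a, 23) -> a = 0; heap: [0-22 ALLOC][23-52 FREE]
Op 3: a = realloc(a, 26) -> a = 0; heap: [0-25 ALLOC][26-52 FREE]
Op 4: b = malloc(5) -> b = 26; heap: [0-25 ALLOC][26-30 ALLOC][31-52 FREE]
Op 5: free(a) -> (freed a); heap: [0-25 FREE][26-30 ALLOC][31-52 FREE]
malloc(3): first-fit scan over [0-25 FREE][26-30 ALLOC][31-52 FREE] -> 0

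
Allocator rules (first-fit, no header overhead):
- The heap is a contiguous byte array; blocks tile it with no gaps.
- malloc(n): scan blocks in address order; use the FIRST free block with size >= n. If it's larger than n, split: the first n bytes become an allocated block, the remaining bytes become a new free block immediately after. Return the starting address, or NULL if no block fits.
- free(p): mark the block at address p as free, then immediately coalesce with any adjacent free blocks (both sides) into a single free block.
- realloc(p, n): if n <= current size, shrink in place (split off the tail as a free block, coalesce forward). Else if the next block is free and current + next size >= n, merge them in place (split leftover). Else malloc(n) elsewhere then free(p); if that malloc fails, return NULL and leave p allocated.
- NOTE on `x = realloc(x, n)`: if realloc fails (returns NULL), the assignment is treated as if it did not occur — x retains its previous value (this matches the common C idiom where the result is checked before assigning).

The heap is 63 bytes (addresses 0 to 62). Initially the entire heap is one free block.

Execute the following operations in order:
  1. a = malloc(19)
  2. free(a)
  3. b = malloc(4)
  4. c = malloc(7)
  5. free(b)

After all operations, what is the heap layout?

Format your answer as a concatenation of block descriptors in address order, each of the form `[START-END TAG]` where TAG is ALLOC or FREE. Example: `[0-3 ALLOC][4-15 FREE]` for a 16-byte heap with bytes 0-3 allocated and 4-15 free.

Answer: [0-3 FREE][4-10 ALLOC][11-62 FREE]

Derivation:
Op 1: a = malloc(19) -> a = 0; heap: [0-18 ALLOC][19-62 FREE]
Op 2: free(a) -> (freed a); heap: [0-62 FREE]
Op 3: b = malloc(4) -> b = 0; heap: [0-3 ALLOC][4-62 FREE]
Op 4: c = malloc(7) -> c = 4; heap: [0-3 ALLOC][4-10 ALLOC][11-62 FREE]
Op 5: free(b) -> (freed b); heap: [0-3 FREE][4-10 ALLOC][11-62 FREE]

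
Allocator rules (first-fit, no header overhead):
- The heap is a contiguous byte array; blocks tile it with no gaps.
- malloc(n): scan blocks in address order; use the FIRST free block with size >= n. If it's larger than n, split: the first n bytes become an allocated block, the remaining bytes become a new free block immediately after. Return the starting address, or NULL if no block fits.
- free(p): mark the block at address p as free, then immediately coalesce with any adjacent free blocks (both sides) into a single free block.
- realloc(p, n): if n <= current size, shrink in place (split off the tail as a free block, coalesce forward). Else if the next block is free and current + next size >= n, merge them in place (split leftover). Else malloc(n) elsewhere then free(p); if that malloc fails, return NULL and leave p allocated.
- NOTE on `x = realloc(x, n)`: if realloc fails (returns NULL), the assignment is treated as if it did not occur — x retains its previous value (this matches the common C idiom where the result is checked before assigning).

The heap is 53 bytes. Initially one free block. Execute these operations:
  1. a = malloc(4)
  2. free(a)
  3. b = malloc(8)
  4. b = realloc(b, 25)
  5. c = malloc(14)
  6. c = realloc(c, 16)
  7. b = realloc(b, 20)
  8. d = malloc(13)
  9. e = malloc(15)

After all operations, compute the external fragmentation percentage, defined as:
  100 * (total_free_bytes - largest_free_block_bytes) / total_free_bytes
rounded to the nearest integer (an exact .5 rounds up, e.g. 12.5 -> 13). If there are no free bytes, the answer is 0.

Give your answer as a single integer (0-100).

Answer: 29

Derivation:
Op 1: a = malloc(4) -> a = 0; heap: [0-3 ALLOC][4-52 FREE]
Op 2: free(a) -> (freed a); heap: [0-52 FREE]
Op 3: b = malloc(8) -> b = 0; heap: [0-7 ALLOC][8-52 FREE]
Op 4: b = realloc(b, 25) -> b = 0; heap: [0-24 ALLOC][25-52 FREE]
Op 5: c = malloc(14) -> c = 25; heap: [0-24 ALLOC][25-38 ALLOC][39-52 FREE]
Op 6: c = realloc(c, 16) -> c = 25; heap: [0-24 ALLOC][25-40 ALLOC][41-52 FREE]
Op 7: b = realloc(b, 20) -> b = 0; heap: [0-19 ALLOC][20-24 FREE][25-40 ALLOC][41-52 FREE]
Op 8: d = malloc(13) -> d = NULL; heap: [0-19 ALLOC][20-24 FREE][25-40 ALLOC][41-52 FREE]
Op 9: e = malloc(15) -> e = NULL; heap: [0-19 ALLOC][20-24 FREE][25-40 ALLOC][41-52 FREE]
Free blocks: [5 12] total_free=17 largest=12 -> 100*(17-12)/17 = 500/17 ≈ 29.412 -> rounds to 29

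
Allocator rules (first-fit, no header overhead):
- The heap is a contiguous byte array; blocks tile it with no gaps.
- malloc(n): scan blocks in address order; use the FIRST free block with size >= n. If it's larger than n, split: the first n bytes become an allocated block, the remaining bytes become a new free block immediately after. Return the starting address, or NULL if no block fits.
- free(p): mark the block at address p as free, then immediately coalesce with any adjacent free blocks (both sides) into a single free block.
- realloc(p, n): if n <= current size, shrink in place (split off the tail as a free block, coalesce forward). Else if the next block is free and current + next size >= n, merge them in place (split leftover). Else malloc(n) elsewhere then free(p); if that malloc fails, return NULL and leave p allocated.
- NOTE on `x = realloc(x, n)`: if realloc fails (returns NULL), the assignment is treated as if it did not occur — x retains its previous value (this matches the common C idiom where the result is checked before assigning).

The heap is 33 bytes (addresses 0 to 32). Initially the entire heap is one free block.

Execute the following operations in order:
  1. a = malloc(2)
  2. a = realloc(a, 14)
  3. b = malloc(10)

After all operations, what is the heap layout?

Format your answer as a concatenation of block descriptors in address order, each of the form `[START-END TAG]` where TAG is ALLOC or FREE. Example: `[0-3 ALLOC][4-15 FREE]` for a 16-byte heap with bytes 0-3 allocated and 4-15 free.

Op 1: a = malloc(2) -> a = 0; heap: [0-1 ALLOC][2-32 FREE]
Op 2: a = realloc(a, 14) -> a = 0; heap: [0-13 ALLOC][14-32 FREE]
Op 3: b = malloc(10) -> b = 14; heap: [0-13 ALLOC][14-23 ALLOC][24-32 FREE]

Answer: [0-13 ALLOC][14-23 ALLOC][24-32 FREE]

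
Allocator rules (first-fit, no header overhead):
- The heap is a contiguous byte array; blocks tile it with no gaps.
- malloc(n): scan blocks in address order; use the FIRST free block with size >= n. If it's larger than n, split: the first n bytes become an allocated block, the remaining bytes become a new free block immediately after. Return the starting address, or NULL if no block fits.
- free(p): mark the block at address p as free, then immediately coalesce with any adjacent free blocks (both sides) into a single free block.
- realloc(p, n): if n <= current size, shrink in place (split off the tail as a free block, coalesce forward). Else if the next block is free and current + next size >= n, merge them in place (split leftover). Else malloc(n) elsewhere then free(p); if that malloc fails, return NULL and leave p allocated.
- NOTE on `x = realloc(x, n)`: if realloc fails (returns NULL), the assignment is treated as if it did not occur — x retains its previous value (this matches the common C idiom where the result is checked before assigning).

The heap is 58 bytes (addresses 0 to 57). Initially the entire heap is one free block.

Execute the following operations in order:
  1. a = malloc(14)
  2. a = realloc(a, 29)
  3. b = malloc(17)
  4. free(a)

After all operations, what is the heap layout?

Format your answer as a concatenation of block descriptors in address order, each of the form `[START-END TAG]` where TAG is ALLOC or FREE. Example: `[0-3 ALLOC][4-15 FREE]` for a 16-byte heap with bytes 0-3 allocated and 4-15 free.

Op 1: a = malloc(14) -> a = 0; heap: [0-13 ALLOC][14-57 FREE]
Op 2: a = realloc(a, 29) -> a = 0; heap: [0-28 ALLOC][29-57 FREE]
Op 3: b = malloc(17) -> b = 29; heap: [0-28 ALLOC][29-45 ALLOC][46-57 FREE]
Op 4: free(a) -> (freed a); heap: [0-28 FREE][29-45 ALLOC][46-57 FREE]

Answer: [0-28 FREE][29-45 ALLOC][46-57 FREE]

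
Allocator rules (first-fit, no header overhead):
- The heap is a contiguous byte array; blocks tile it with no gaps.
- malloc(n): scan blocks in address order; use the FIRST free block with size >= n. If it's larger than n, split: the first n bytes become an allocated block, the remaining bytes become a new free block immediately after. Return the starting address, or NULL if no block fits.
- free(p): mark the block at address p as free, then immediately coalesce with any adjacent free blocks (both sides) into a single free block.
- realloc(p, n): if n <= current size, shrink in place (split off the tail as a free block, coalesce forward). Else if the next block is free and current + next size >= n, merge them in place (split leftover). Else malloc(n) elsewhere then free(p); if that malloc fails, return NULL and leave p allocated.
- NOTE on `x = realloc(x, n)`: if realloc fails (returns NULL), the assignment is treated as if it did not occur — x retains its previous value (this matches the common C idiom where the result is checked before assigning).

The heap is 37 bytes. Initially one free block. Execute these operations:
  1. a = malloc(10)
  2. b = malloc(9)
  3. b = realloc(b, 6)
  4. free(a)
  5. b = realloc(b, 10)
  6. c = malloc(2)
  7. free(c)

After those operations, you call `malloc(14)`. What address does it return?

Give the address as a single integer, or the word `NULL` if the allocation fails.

Answer: 20

Derivation:
Op 1: a = malloc(10) -> a = 0; heap: [0-9 ALLOC][10-36 FREE]
Op 2: b = malloc(9) -> b = 10; heap: [0-9 ALLOC][10-18 ALLOC][19-36 FREE]
Op 3: b = realloc(b, 6) -> b = 10; heap: [0-9 ALLOC][10-15 ALLOC][16-36 FREE]
Op 4: free(a) -> (freed a); heap: [0-9 FREE][10-15 ALLOC][16-36 FREE]
Op 5: b = realloc(b, 10) -> b = 10; heap: [0-9 FREE][10-19 ALLOC][20-36 FREE]
Op 6: c = malloc(2) -> c = 0; heap: [0-1 ALLOC][2-9 FREE][10-19 ALLOC][20-36 FREE]
Op 7: free(c) -> (freed c); heap: [0-9 FREE][10-19 ALLOC][20-36 FREE]
malloc(14): first-fit scan over [0-9 FREE][10-19 ALLOC][20-36 FREE] -> 20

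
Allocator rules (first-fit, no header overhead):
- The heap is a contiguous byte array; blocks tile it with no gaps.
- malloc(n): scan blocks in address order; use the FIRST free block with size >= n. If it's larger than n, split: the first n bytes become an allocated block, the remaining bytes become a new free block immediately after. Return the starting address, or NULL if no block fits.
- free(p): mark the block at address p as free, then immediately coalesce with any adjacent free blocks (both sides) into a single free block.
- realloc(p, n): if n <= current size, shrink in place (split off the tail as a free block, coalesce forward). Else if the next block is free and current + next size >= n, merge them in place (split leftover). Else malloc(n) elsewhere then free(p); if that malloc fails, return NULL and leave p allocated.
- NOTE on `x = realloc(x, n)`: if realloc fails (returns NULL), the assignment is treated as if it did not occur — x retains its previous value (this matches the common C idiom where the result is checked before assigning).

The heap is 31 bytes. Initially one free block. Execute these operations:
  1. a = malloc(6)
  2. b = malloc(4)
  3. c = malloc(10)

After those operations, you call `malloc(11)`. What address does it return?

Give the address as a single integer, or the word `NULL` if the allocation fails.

Answer: 20

Derivation:
Op 1: a = malloc(6) -> a = 0; heap: [0-5 ALLOC][6-30 FREE]
Op 2: b = malloc(4) -> b = 6; heap: [0-5 ALLOC][6-9 ALLOC][10-30 FREE]
Op 3: c = malloc(10) -> c = 10; heap: [0-5 ALLOC][6-9 ALLOC][10-19 ALLOC][20-30 FREE]
malloc(11): first-fit scan over [0-5 ALLOC][6-9 ALLOC][10-19 ALLOC][20-30 FREE] -> 20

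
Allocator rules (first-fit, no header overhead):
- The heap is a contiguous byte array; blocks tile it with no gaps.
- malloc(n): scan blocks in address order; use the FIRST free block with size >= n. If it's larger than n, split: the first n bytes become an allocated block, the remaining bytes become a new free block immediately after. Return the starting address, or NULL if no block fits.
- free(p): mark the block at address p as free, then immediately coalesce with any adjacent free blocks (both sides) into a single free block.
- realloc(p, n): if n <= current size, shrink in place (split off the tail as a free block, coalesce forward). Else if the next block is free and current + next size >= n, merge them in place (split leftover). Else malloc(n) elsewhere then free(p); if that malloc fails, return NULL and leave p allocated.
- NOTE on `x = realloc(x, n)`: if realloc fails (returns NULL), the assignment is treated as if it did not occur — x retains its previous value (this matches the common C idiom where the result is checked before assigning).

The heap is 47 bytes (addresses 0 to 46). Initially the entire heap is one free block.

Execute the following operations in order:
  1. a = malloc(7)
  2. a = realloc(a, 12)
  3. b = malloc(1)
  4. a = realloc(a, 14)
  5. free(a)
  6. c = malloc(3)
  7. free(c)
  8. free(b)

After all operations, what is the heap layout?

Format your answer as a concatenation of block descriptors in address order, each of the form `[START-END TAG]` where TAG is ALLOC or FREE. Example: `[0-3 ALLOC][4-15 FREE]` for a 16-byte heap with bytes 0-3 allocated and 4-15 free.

Answer: [0-46 FREE]

Derivation:
Op 1: a = malloc(7) -> a = 0; heap: [0-6 ALLOC][7-46 FREE]
Op 2: a = realloc(a, 12) -> a = 0; heap: [0-11 ALLOC][12-46 FREE]
Op 3: b = malloc(1) -> b = 12; heap: [0-11 ALLOC][12-12 ALLOC][13-46 FREE]
Op 4: a = realloc(a, 14) -> a = 13; heap: [0-11 FREE][12-12 ALLOC][13-26 ALLOC][27-46 FREE]
Op 5: free(a) -> (freed a); heap: [0-11 FREE][12-12 ALLOC][13-46 FREE]
Op 6: c = malloc(3) -> c = 0; heap: [0-2 ALLOC][3-11 FREE][12-12 ALLOC][13-46 FREE]
Op 7: free(c) -> (freed c); heap: [0-11 FREE][12-12 ALLOC][13-46 FREE]
Op 8: free(b) -> (freed b); heap: [0-46 FREE]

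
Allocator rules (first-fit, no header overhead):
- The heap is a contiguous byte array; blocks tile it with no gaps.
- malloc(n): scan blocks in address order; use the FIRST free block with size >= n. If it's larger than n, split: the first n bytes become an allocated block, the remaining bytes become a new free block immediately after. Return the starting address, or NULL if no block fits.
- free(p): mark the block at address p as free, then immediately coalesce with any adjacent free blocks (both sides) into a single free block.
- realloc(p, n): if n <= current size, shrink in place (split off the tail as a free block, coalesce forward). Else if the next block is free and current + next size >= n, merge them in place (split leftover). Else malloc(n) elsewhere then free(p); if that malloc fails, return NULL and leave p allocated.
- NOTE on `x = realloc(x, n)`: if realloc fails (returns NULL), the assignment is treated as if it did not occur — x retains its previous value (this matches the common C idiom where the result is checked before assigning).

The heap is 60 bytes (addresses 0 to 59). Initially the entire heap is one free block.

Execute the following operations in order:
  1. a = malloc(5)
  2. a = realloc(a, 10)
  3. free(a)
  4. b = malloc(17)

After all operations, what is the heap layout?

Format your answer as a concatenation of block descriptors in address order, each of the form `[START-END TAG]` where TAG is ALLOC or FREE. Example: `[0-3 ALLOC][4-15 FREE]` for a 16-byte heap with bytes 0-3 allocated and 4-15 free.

Answer: [0-16 ALLOC][17-59 FREE]

Derivation:
Op 1: a = malloc(5) -> a = 0; heap: [0-4 ALLOC][5-59 FREE]
Op 2: a = realloc(a, 10) -> a = 0; heap: [0-9 ALLOC][10-59 FREE]
Op 3: free(a) -> (freed a); heap: [0-59 FREE]
Op 4: b = malloc(17) -> b = 0; heap: [0-16 ALLOC][17-59 FREE]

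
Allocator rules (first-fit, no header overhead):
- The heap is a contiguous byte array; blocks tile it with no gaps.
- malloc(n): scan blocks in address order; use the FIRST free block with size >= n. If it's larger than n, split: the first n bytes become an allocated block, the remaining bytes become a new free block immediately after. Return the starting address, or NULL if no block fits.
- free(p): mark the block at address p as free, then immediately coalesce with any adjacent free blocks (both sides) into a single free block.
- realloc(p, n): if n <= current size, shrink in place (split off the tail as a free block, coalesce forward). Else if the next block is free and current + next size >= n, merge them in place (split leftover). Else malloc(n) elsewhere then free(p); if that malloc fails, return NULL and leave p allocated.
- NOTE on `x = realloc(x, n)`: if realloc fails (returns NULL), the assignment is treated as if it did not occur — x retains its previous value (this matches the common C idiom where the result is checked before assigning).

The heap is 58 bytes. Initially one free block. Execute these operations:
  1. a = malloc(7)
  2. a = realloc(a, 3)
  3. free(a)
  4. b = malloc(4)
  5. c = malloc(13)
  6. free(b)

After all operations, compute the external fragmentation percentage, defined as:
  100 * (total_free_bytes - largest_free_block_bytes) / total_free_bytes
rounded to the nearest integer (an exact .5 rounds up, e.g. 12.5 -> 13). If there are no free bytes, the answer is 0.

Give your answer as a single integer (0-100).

Answer: 9

Derivation:
Op 1: a = malloc(7) -> a = 0; heap: [0-6 ALLOC][7-57 FREE]
Op 2: a = realloc(a, 3) -> a = 0; heap: [0-2 ALLOC][3-57 FREE]
Op 3: free(a) -> (freed a); heap: [0-57 FREE]
Op 4: b = malloc(4) -> b = 0; heap: [0-3 ALLOC][4-57 FREE]
Op 5: c = malloc(13) -> c = 4; heap: [0-3 ALLOC][4-16 ALLOC][17-57 FREE]
Op 6: free(b) -> (freed b); heap: [0-3 FREE][4-16 ALLOC][17-57 FREE]
Free blocks: [4 41] total_free=45 largest=41 -> 100*(45-41)/45 = 400/45 ≈ 8.889 -> rounds to 9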